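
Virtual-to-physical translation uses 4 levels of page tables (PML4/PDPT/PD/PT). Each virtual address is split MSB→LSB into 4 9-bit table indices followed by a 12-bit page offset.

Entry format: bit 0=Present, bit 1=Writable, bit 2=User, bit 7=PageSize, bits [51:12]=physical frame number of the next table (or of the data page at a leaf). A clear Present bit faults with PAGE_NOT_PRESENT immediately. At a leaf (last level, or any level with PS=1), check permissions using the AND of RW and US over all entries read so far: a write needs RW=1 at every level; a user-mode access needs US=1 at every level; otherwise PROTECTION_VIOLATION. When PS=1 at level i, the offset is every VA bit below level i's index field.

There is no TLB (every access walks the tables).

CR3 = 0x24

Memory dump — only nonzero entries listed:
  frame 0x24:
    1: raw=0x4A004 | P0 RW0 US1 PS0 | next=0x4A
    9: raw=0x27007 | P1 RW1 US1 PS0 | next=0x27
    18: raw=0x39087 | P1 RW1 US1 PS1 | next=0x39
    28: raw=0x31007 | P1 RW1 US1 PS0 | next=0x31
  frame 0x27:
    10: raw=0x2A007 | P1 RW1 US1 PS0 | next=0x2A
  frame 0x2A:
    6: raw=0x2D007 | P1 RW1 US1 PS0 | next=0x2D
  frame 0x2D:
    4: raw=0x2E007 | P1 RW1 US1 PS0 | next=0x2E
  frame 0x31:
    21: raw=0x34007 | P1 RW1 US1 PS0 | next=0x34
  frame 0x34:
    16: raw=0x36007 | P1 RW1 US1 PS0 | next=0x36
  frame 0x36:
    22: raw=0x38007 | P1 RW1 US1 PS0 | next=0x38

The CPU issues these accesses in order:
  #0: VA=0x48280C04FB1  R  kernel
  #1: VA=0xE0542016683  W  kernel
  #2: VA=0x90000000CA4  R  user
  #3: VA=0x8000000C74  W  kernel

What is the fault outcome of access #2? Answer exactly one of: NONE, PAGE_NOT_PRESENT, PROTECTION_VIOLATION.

Per-access translation:
#0 VA=0x48280C04FB1 (r,kernel):
  L0: frame=0x24 idx=9 entry=0x27007 [P=1 RW=1 US=1 PS=0]
  L1: frame=0x27 idx=10 entry=0x2A007 [P=1 RW=1 US=1 PS=0]
  L2: frame=0x2A idx=6 entry=0x2D007 [P=1 RW=1 US=1 PS=0]
  L3: frame=0x2D idx=4 entry=0x2E007 [P=1 RW=1 US=1 PS=0]
  ✓ 0x2EFB1  — 4 lookups
#1 VA=0xE0542016683 (w,kernel):
  L0: frame=0x24 idx=28 entry=0x31007 [P=1 RW=1 US=1 PS=0]
  L1: frame=0x31 idx=21 entry=0x34007 [P=1 RW=1 US=1 PS=0]
  L2: frame=0x34 idx=16 entry=0x36007 [P=1 RW=1 US=1 PS=0]
  L3: frame=0x36 idx=22 entry=0x38007 [P=1 RW=1 US=1 PS=0]
  ✓ 0x38683  — 4 lookups
#2 VA=0x90000000CA4 (r,user):
  L0: frame=0x24 idx=18 entry=0x39087 [P=1 RW=1 US=1 PS=1]
  ✓ 0x39CA4 (huge @L0)  — 1 lookups
#3 VA=0x8000000C74 (w,kernel):
  L0: frame=0x24 idx=1 entry=0x4A004 [P=0 RW=0 US=1 PS=0]
  ✗ PAGE_NOT_PRESENT  [1 reads]

Access #2 fault: NONE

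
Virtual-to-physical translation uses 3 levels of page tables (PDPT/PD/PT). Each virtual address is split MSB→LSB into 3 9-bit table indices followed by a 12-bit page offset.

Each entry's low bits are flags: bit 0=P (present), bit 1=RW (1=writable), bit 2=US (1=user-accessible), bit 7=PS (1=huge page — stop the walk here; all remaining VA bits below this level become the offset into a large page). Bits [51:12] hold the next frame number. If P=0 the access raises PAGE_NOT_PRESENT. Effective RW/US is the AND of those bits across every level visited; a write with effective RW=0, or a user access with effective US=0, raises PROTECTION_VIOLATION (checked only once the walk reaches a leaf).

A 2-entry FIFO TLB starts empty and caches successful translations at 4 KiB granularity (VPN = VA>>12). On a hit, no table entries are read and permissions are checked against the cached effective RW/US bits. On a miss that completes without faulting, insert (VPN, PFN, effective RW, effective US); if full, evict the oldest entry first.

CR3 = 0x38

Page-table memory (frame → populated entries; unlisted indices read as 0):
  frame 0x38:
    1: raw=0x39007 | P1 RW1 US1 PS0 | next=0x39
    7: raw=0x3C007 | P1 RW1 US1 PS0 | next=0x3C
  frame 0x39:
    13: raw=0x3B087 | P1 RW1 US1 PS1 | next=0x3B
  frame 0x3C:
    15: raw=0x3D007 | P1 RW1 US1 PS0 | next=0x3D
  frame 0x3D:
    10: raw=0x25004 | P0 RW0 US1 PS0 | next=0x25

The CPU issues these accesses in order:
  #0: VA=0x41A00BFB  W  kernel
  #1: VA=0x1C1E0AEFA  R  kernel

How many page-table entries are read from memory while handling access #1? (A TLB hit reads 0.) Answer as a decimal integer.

Walk each access:
#0 VA=0x41A00BFB (w,kernel):
  L0: frame=0x38 idx=1 entry=0x39007 [P=1 RW=1 US=1 PS=0]
  L1: frame=0x39 idx=13 entry=0x3B087 [P=1 RW=1 US=1 PS=1]
  → PA=0x3BBFB (huge @L1)  (2 entries read)
#1 VA=0x1C1E0AEFA (r,kernel):
  L0: frame=0x38 idx=7 entry=0x3C007 [P=1 RW=1 US=1 PS=0]
  L1: frame=0x3C idx=15 entry=0x3D007 [P=1 RW=1 US=1 PS=0]
  L2: frame=0x3D idx=10 entry=0x25004 [P=0 RW=0 US=1 PS=0]
  → PAGE_NOT_PRESENT  (3 entries read)

Entries read for #1: 3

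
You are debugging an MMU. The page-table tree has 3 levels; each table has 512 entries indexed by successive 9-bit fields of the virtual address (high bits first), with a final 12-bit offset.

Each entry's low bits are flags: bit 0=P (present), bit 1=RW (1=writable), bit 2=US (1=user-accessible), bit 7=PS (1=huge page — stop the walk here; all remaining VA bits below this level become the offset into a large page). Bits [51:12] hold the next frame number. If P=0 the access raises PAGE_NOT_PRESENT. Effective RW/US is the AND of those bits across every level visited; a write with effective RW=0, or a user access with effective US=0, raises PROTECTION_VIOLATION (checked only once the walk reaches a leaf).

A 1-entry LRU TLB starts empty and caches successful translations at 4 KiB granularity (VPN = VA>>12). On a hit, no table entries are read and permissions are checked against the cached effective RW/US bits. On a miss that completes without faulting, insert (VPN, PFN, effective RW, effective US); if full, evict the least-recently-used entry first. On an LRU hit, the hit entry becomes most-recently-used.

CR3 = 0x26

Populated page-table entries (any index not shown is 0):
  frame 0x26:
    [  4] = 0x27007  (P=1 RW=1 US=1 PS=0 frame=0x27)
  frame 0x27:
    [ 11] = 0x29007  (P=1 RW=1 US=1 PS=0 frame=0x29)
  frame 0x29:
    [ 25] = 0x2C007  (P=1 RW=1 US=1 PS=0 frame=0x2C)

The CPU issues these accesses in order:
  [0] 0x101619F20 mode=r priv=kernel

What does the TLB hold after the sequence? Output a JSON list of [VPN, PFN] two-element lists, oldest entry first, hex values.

Walk each access:
#0 VA=0x101619F20 (r,kernel):
  L0: frame=0x26 idx=4 entry=0x27007 [P=1 RW=1 US=1 PS=0]
  L1: frame=0x27 idx=11 entry=0x29007 [P=1 RW=1 US=1 PS=0]
  L2: frame=0x29 idx=25 entry=0x2C007 [P=1 RW=1 US=1 PS=0]
  → PA=0x2CF20  (3 entries read)

TLB: [["0x101619", "0x2C"]]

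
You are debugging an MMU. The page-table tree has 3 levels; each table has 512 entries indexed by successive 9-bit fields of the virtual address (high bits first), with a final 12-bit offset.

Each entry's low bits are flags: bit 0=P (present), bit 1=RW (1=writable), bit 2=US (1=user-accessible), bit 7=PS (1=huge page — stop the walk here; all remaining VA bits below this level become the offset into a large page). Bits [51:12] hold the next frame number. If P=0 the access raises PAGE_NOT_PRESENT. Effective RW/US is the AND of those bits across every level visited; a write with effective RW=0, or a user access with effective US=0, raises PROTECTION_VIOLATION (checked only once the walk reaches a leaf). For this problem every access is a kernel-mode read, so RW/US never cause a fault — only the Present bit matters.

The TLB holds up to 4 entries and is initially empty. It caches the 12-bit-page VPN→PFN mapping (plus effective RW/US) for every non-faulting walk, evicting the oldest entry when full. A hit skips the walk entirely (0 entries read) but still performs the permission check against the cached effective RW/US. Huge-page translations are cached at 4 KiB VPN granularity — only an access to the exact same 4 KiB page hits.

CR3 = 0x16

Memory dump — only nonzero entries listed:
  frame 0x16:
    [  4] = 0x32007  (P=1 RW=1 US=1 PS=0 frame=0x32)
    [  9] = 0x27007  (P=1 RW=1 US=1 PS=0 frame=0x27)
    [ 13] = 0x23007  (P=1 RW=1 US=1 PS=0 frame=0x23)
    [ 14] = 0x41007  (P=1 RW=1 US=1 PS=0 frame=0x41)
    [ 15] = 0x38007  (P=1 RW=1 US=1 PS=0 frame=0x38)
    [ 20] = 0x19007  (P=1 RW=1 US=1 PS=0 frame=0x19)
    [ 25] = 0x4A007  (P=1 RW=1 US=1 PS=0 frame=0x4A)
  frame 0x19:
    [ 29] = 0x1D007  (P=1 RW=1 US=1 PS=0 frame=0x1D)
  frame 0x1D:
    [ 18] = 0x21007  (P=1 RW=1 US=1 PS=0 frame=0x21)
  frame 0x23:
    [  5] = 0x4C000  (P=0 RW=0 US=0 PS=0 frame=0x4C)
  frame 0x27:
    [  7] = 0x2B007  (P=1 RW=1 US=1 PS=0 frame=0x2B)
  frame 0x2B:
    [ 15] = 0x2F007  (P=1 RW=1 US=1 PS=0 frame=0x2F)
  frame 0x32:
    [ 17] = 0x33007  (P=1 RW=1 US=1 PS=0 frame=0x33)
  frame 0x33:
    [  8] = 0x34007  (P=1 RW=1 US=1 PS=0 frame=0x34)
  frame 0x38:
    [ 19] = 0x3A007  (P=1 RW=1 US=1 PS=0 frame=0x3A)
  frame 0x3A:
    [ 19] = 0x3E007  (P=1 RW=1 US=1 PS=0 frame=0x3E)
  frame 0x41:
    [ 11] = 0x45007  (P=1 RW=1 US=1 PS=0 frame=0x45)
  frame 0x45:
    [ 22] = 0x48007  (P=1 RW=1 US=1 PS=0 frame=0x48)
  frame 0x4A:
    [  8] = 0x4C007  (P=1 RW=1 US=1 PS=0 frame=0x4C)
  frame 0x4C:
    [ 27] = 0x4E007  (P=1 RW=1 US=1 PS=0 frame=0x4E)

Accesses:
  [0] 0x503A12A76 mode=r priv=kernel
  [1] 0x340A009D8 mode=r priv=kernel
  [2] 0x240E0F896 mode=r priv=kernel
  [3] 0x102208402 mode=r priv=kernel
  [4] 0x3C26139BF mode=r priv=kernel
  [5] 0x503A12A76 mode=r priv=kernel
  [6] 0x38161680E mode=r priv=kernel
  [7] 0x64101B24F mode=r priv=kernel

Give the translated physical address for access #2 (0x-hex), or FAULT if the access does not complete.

Walk each access:
#0 VA=0x503A12A76 (r,kernel):
  lvl0: tbl 0x16, slot 20 ⇒ 0x19007 (P1/RW1/US1/PS0)
  lvl1: tbl 0x19, slot 29 ⇒ 0x1D007 (P1/RW1/US1/PS0)
  lvl2: tbl 0x1D, slot 18 ⇒ 0x21007 (P1/RW1/US1/PS0)
  → PA=0x21A76  (3 entries read)
#1 VA=0x340A009D8 (r,kernel):
  lvl0: tbl 0x16, slot 13 ⇒ 0x23007 (P1/RW1/US1/PS0)
  lvl1: tbl 0x23, slot 5 ⇒ 0x4C000 (P0/RW0/US0/PS0)
  → PAGE_NOT_PRESENT  (2 entries read)
#2 VA=0x240E0F896 (r,kernel):
  lvl0: tbl 0x16, slot 9 ⇒ 0x27007 (P1/RW1/US1/PS0)
  lvl1: tbl 0x27, slot 7 ⇒ 0x2B007 (P1/RW1/US1/PS0)
  lvl2: tbl 0x2B, slot 15 ⇒ 0x2F007 (P1/RW1/US1/PS0)
  → PA=0x2F896  (3 entries read)
#3 VA=0x102208402 (r,kernel):
  lvl0: tbl 0x16, slot 4 ⇒ 0x32007 (P1/RW1/US1/PS0)
  lvl1: tbl 0x32, slot 17 ⇒ 0x33007 (P1/RW1/US1/PS0)
  lvl2: tbl 0x33, slot 8 ⇒ 0x34007 (P1/RW1/US1/PS0)
  → PA=0x34402  (3 entries read)
#4 VA=0x3C26139BF (r,kernel):
  lvl0: tbl 0x16, slot 15 ⇒ 0x38007 (P1/RW1/US1/PS0)
  lvl1: tbl 0x38, slot 19 ⇒ 0x3A007 (P1/RW1/US1/PS0)
  lvl2: tbl 0x3A, slot 19 ⇒ 0x3E007 (P1/RW1/US1/PS0)
  → PA=0x3E9BF  (3 entries read)
#5 VA=0x503A12A76 (r,kernel):
  TLB hit vpn=0x503A12 → PA=0x21A76
#6 VA=0x38161680E (r,kernel):
  lvl0: tbl 0x16, slot 14 ⇒ 0x41007 (P1/RW1/US1/PS0)
  lvl1: tbl 0x41, slot 11 ⇒ 0x45007 (P1/RW1/US1/PS0)
  lvl2: tbl 0x45, slot 22 ⇒ 0x48007 (P1/RW1/US1/PS0)
  → PA=0x4880E  (3 entries read)
#7 VA=0x64101B24F (r,kernel):
  lvl0: tbl 0x16, slot 25 ⇒ 0x4A007 (P1/RW1/US1/PS0)
  lvl1: tbl 0x4A, slot 8 ⇒ 0x4C007 (P1/RW1/US1/PS0)
  lvl2: tbl 0x4C, slot 27 ⇒ 0x4E007 (P1/RW1/US1/PS0)
  → PA=0x4E24F  (3 entries read)

Access #2 PA: 0x2F896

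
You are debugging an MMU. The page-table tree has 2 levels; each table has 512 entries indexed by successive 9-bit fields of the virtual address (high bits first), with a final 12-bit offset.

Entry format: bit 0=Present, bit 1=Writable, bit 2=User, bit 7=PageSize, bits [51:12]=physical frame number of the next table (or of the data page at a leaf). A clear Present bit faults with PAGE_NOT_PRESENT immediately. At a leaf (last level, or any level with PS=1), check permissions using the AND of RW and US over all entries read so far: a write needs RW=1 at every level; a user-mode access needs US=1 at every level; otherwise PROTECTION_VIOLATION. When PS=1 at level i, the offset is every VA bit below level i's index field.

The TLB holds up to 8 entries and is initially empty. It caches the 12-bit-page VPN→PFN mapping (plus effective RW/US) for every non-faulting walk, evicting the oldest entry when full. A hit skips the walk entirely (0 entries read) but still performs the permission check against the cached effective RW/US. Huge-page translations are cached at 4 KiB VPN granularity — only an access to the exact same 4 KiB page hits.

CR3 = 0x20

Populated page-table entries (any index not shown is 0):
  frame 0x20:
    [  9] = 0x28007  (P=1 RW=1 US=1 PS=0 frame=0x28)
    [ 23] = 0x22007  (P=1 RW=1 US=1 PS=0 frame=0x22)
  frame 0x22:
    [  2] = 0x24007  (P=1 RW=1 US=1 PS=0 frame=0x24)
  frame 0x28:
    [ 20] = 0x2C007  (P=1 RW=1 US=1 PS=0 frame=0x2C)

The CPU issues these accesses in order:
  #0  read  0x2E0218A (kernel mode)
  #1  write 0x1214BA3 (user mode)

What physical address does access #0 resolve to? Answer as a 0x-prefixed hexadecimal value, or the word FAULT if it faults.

Per-access translation:
#0 VA=0x2E0218A (r,kernel):
  lvl0: tbl 0x20, slot 23 ⇒ 0x22007 (P1/RW1/US1/PS0)
  lvl1: tbl 0x22, slot 2 ⇒ 0x24007 (P1/RW1/US1/PS0)
  → PA=0x2418A  (2 entries read)
#1 VA=0x1214BA3 (w,user):
  lvl0: tbl 0x20, slot 9 ⇒ 0x28007 (P1/RW1/US1/PS0)
  lvl1: tbl 0x28, slot 20 ⇒ 0x2C007 (P1/RW1/US1/PS0)
  → PA=0x2CBA3  (2 entries read)

Access #0 PA: 0x2418A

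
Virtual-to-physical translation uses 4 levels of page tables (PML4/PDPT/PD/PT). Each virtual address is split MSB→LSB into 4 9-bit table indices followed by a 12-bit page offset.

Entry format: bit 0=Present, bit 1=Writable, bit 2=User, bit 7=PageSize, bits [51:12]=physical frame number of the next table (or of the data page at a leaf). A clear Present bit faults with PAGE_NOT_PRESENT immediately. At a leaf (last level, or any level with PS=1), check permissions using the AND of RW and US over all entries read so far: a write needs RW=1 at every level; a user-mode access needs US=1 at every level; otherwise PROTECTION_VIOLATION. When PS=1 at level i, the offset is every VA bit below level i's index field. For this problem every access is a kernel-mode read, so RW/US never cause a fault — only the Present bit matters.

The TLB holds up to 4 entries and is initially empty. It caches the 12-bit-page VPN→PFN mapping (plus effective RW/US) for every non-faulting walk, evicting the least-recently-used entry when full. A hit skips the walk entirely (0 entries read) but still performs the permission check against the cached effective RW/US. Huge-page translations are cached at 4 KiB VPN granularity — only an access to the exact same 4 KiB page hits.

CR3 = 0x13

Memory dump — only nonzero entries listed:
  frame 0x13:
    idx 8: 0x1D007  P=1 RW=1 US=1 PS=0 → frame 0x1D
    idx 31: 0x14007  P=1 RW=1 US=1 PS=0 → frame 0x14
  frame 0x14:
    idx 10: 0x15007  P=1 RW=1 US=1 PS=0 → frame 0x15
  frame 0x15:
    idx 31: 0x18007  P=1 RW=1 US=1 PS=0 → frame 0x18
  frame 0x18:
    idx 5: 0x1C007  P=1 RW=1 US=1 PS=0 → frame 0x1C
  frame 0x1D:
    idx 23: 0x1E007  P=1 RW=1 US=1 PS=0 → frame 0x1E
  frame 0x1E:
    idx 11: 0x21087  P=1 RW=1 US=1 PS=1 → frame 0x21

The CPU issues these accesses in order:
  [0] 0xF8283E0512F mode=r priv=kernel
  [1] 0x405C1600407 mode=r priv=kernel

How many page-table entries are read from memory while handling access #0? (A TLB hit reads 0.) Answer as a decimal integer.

Per-access translation:
#0 VA=0xF8283E0512F (r,kernel):
  L0: frame=0x13 idx=31 entry=0x14007 [P=1 RW=1 US=1 PS=0]
  L1: frame=0x14 idx=10 entry=0x15007 [P=1 RW=1 US=1 PS=0]
  L2: frame=0x15 idx=31 entry=0x18007 [P=1 RW=1 US=1 PS=0]
  L3: frame=0x18 idx=5 entry=0x1C007 [P=1 RW=1 US=1 PS=0]
  → PA=0x1C12F  (4 entries read)
#1 VA=0x405C1600407 (r,kernel):
  L0: frame=0x13 idx=8 entry=0x1D007 [P=1 RW=1 US=1 PS=0]
  L1: frame=0x1D idx=23 entry=0x1E007 [P=1 RW=1 US=1 PS=0]
  L2: frame=0x1E idx=11 entry=0x21087 [P=1 RW=1 US=1 PS=1]
  → PA=0x21407 (huge @L2)  (3 entries read)

Entries read for #0: 4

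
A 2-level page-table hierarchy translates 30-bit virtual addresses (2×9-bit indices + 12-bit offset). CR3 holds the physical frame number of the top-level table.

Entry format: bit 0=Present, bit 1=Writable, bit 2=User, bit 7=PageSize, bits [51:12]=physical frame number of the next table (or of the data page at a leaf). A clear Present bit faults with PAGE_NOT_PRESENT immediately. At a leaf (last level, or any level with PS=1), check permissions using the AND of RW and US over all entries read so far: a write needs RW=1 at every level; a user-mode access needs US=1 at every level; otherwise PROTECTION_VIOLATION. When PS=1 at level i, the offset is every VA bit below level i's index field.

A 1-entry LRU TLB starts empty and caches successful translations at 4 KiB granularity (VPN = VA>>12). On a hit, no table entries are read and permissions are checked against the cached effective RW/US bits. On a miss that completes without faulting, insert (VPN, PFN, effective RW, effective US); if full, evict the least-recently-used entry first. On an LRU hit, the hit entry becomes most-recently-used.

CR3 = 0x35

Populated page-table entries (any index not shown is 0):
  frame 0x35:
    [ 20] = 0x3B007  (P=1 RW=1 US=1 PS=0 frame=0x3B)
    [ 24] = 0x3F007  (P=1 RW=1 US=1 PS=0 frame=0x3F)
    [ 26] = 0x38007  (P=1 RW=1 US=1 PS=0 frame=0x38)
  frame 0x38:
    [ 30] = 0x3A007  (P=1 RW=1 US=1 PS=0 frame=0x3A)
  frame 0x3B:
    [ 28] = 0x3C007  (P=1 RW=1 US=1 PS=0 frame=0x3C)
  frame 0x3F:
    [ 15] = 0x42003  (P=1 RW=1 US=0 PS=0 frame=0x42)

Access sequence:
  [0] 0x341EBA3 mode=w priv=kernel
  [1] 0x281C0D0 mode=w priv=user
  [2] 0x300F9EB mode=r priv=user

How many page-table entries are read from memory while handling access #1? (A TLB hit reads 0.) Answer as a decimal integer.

Per-access translation:
#0 VA=0x341EBA3 (w,kernel):
  [0] read 0x35 idx=26: raw=0x38007 flags P=1 W=1 U=1 S=0
  [1] read 0x38 idx=30: raw=0x3A007 flags P=1 W=1 U=1 S=0
  → PA=0x3ABA3  (2 entries read)
#1 VA=0x281C0D0 (w,user):
  [0] read 0x35 idx=20: raw=0x3B007 flags P=1 W=1 U=1 S=0
  [1] read 0x3B idx=28: raw=0x3C007 flags P=1 W=1 U=1 S=0
  → PA=0x3C0D0  (2 entries read)
#2 VA=0x300F9EB (r,user):
  [0] read 0x35 idx=24: raw=0x3F007 flags P=1 W=1 U=1 S=0
  [1] read 0x3F idx=15: raw=0x42003 flags P=1 W=1 U=0 S=0
  ⇒ fault: PROTECTION_VIOLATION  — 2 lookups

Entries read for #1: 2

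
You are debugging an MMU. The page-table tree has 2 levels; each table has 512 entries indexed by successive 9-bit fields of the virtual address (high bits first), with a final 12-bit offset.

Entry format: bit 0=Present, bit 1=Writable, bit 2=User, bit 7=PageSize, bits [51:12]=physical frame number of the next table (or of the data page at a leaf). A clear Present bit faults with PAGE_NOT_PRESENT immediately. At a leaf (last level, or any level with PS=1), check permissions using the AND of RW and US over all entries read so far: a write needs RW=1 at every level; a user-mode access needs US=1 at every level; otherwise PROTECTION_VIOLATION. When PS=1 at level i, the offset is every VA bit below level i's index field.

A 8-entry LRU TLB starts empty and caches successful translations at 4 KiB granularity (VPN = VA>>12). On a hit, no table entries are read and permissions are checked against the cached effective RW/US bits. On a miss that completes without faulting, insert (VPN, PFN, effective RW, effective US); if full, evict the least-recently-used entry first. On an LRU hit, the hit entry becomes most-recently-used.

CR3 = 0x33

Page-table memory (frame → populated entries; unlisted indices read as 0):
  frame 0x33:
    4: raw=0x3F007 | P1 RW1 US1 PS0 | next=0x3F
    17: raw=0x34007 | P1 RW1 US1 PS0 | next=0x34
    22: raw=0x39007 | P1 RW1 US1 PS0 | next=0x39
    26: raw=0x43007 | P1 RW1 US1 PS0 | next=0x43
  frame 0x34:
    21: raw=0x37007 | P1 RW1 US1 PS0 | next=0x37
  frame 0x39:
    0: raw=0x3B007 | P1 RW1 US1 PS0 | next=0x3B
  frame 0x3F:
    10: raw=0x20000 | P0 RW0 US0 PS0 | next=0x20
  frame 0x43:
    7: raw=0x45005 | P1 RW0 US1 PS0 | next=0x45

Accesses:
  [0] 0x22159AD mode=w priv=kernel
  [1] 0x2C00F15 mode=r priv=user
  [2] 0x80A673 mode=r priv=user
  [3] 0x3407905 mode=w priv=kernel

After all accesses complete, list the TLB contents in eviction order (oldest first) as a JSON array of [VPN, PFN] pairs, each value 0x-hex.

Per-access translation:
#0 VA=0x22159AD (w,kernel):
  L0: frame=0x33 idx=17 entry=0x34007 [P=1 RW=1 US=1 PS=0]
  L1: frame=0x34 idx=21 entry=0x37007 [P=1 RW=1 US=1 PS=0]
  ⇒ phys 0x379AD  [2 reads]
#1 VA=0x2C00F15 (r,user):
  L0: frame=0x33 idx=22 entry=0x39007 [P=1 RW=1 US=1 PS=0]
  L1: frame=0x39 idx=0 entry=0x3B007 [P=1 RW=1 US=1 PS=0]
  ⇒ phys 0x3BF15  [2 reads]
#2 VA=0x80A673 (r,user):
  L0: frame=0x33 idx=4 entry=0x3F007 [P=1 RW=1 US=1 PS=0]
  L1: frame=0x3F idx=10 entry=0x20000 [P=0 RW=0 US=0 PS=0]
  → PAGE_NOT_PRESENT  (2 entries read)
#3 VA=0x3407905 (w,kernel):
  L0: frame=0x33 idx=26 entry=0x43007 [P=1 RW=1 US=1 PS=0]
  L1: frame=0x43 idx=7 entry=0x45005 [P=1 RW=0 US=1 PS=0]
  → PROTECTION_VIOLATION  (2 entries read)

TLB: [["0x2215", "0x37"], ["0x2C00", "0x3B"]]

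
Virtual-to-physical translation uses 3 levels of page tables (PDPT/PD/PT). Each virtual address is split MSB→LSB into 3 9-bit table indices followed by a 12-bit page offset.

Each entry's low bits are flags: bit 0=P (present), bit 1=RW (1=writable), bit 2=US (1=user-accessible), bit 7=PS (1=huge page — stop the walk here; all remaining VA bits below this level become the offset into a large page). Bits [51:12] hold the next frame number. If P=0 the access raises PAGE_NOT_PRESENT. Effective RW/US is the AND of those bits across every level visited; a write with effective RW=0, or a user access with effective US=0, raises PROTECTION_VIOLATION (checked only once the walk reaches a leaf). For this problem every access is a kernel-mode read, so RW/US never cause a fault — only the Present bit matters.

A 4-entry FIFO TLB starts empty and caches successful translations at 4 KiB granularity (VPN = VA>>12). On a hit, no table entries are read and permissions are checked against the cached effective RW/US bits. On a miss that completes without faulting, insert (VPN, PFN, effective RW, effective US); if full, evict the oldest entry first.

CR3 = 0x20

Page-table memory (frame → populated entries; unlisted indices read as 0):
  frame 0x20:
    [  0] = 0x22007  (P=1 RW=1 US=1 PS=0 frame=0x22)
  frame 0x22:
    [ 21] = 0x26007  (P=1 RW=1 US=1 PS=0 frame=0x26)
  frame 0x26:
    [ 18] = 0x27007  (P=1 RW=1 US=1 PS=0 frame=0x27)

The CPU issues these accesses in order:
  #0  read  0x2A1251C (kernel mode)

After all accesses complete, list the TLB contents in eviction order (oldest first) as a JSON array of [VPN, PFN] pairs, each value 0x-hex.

Trace:
#0 VA=0x2A1251C (r,kernel):
  [0] read 0x20 idx=0: raw=0x22007 flags P=1 W=1 U=1 S=0
  [1] read 0x22 idx=21: raw=0x26007 flags P=1 W=1 U=1 S=0
  [2] read 0x26 idx=18: raw=0x27007 flags P=1 W=1 U=1 S=0
  → PA=0x2751C  (3 entries read)

TLB: [["0x2A12", "0x27"]]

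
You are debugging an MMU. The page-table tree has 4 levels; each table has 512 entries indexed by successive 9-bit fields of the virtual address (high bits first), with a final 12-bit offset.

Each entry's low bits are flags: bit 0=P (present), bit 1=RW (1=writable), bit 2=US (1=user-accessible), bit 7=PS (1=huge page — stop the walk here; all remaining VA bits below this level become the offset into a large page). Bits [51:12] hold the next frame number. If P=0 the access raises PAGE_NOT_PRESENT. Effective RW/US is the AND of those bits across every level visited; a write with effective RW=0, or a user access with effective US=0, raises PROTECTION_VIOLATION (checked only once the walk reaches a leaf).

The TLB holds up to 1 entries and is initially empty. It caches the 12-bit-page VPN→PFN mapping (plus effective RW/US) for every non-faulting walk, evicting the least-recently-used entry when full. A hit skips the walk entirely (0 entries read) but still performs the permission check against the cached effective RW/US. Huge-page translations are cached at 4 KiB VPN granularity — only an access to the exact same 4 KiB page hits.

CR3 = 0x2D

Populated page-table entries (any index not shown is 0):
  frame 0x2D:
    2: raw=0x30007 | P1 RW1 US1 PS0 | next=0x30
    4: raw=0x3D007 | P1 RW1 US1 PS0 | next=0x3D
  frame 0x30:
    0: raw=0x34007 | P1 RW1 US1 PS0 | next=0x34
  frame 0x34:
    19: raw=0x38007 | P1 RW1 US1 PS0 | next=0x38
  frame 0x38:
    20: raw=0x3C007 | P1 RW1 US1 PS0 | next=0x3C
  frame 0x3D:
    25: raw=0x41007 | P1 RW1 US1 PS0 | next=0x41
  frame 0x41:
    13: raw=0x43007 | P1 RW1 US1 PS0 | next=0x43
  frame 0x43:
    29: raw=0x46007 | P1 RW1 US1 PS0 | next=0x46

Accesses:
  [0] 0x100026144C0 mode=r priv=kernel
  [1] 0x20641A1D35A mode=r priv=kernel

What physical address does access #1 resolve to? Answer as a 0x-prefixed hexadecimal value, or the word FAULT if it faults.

Per-access translation:
#0 VA=0x100026144C0 (r,kernel):
  [0] read 0x2D idx=2: raw=0x30007 flags P=1 W=1 U=1 S=0
  [1] read 0x30 idx=0: raw=0x34007 flags P=1 W=1 U=1 S=0
  [2] read 0x34 idx=19: raw=0x38007 flags P=1 W=1 U=1 S=0
  [3] read 0x38 idx=20: raw=0x3C007 flags P=1 W=1 U=1 S=0
  ⇒ phys 0x3C4C0  [4 reads]
#1 VA=0x20641A1D35A (r,kernel):
  [0] read 0x2D idx=4: raw=0x3D007 flags P=1 W=1 U=1 S=0
  [1] read 0x3D idx=25: raw=0x41007 flags P=1 W=1 U=1 S=0
  [2] read 0x41 idx=13: raw=0x43007 flags P=1 W=1 U=1 S=0
  [3] read 0x43 idx=29: raw=0x46007 flags P=1 W=1 U=1 S=0
  ⇒ phys 0x4635A  [4 reads]

Access #1 PA: 0x4635A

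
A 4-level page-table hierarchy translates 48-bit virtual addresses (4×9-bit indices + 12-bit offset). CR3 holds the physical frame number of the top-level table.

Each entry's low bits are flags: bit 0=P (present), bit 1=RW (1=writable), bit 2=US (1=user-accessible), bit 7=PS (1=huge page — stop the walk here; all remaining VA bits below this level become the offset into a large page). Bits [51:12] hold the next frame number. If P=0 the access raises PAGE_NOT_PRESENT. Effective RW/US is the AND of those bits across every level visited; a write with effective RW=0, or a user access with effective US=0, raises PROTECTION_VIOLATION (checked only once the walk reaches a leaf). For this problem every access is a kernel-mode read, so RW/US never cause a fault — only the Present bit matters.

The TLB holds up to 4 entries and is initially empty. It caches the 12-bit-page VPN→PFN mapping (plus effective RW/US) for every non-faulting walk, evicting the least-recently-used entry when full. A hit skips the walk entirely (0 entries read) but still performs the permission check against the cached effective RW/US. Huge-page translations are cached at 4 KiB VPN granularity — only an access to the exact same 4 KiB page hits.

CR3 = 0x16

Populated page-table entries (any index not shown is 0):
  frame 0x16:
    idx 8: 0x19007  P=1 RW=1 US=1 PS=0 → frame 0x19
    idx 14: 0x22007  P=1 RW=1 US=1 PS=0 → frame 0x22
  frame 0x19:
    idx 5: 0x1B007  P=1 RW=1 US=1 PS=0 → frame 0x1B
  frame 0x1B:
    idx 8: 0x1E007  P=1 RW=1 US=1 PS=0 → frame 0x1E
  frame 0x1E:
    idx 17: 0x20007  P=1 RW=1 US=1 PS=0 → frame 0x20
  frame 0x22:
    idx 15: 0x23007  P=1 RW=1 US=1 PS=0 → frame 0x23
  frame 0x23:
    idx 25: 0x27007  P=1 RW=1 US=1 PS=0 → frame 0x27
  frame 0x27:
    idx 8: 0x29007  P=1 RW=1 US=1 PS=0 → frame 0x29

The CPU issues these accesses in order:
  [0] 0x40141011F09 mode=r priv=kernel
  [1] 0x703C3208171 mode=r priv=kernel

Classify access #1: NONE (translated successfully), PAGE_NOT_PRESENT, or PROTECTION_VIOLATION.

Walk each access:
#0 VA=0x40141011F09 (r,kernel):
  L0 @0x16[8] → 0x19007  P=1,RW=1,US=1,PS=0
  L1 @0x19[5] → 0x1B007  P=1,RW=1,US=1,PS=0
  L2 @0x1B[8] → 0x1E007  P=1,RW=1,US=1,PS=0
  L3 @0x1E[17] → 0x20007  P=1,RW=1,US=1,PS=0
  ⇒ phys 0x20F09  [4 reads]
#1 VA=0x703C3208171 (r,kernel):
  L0 @0x16[14] → 0x22007  P=1,RW=1,US=1,PS=0
  L1 @0x22[15] → 0x23007  P=1,RW=1,US=1,PS=0
  L2 @0x23[25] → 0x27007  P=1,RW=1,US=1,PS=0
  L3 @0x27[8] → 0x29007  P=1,RW=1,US=1,PS=0
  ⇒ phys 0x29171  [4 reads]

Access #1 fault: NONE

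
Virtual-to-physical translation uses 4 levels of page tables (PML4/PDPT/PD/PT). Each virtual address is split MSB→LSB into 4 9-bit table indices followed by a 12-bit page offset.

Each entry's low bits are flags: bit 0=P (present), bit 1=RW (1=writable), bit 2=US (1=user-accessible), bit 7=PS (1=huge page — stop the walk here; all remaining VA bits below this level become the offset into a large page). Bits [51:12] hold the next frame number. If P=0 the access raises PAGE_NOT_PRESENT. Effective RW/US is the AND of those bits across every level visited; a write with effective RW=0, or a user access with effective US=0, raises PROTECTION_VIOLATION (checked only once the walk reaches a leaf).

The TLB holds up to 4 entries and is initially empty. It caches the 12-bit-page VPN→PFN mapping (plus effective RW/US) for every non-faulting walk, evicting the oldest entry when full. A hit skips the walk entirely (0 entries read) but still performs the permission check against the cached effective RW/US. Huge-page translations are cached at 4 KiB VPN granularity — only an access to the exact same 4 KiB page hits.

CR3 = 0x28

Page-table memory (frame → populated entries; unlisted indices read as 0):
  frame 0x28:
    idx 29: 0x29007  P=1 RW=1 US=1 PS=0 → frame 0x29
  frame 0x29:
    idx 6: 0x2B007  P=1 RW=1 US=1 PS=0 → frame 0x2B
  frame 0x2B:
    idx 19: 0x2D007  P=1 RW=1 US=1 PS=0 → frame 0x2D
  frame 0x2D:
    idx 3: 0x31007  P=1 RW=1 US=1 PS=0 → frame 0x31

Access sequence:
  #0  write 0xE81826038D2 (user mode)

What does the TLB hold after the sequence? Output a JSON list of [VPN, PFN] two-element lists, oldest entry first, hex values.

Trace:
#0 VA=0xE81826038D2 (w,user):
  lvl0: tbl 0x28, slot 29 ⇒ 0x29007 (P1/RW1/US1/PS0)
  lvl1: tbl 0x29, slot 6 ⇒ 0x2B007 (P1/RW1/US1/PS0)
  lvl2: tbl 0x2B, slot 19 ⇒ 0x2D007 (P1/RW1/US1/PS0)
  lvl3: tbl 0x2D, slot 3 ⇒ 0x31007 (P1/RW1/US1/PS0)
  ✓ 0x318D2  — 4 lookups

TLB: [["0xE8182603", "0x31"]]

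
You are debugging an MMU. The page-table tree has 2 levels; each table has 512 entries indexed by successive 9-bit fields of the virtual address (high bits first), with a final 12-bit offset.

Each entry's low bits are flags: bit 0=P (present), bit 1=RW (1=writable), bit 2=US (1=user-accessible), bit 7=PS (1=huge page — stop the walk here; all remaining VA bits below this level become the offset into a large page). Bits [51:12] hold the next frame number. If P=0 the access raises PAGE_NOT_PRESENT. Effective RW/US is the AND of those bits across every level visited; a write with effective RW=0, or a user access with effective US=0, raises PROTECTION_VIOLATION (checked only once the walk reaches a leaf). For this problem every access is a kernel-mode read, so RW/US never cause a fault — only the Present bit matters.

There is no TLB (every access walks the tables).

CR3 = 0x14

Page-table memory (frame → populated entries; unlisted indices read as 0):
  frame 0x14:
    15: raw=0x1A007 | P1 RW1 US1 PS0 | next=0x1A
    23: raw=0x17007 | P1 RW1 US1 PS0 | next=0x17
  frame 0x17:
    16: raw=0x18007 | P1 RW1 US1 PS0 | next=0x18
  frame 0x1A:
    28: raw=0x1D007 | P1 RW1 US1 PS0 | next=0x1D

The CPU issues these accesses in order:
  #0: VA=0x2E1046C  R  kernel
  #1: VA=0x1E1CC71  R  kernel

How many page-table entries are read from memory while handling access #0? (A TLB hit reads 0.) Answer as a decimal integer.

Per-access translation:
#0 VA=0x2E1046C (r,kernel):
  lvl0: tbl 0x14, slot 23 ⇒ 0x17007 (P1/RW1/US1/PS0)
  lvl1: tbl 0x17, slot 16 ⇒ 0x18007 (P1/RW1/US1/PS0)
  ✓ 0x1846C  — 2 lookups
#1 VA=0x1E1CC71 (r,kernel):
  lvl0: tbl 0x14, slot 15 ⇒ 0x1A007 (P1/RW1/US1/PS0)
  lvl1: tbl 0x1A, slot 28 ⇒ 0x1D007 (P1/RW1/US1/PS0)
  ✓ 0x1DC71  — 2 lookups

Entries read for #0: 2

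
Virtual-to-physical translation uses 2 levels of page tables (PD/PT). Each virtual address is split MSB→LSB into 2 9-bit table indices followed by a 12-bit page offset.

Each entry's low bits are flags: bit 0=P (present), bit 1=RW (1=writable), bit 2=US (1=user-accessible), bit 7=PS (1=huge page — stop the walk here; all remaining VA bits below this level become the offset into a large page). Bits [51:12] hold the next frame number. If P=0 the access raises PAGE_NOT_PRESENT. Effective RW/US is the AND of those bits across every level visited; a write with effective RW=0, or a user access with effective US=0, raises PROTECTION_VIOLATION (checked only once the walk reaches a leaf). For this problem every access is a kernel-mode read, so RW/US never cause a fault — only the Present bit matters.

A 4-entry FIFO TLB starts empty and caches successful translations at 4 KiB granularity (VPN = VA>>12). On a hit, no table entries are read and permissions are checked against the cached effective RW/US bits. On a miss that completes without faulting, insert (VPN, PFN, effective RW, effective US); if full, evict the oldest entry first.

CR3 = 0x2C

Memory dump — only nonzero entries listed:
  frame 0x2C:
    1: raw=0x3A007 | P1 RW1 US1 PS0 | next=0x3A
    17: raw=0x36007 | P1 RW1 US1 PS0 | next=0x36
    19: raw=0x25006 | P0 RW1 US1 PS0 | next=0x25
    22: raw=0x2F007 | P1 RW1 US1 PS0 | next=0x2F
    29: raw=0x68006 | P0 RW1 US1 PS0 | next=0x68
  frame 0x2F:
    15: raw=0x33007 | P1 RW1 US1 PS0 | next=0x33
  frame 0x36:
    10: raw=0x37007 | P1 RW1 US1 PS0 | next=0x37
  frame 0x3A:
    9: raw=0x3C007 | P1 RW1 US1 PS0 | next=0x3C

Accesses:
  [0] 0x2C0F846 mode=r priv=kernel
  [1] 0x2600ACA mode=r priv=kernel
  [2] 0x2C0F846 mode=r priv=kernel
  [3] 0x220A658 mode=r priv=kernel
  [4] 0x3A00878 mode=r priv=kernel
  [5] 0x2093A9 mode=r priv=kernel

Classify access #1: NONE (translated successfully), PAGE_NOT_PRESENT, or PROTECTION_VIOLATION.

Walk each access:
#0 VA=0x2C0F846 (r,kernel):
  L0: frame=0x2C idx=22 entry=0x2F007 [P=1 RW=1 US=1 PS=0]
  L1: frame=0x2F idx=15 entry=0x33007 [P=1 RW=1 US=1 PS=0]
  ✓ 0x33846  — 2 lookups
#1 VA=0x2600ACA (r,kernel):
  L0: frame=0x2C idx=19 entry=0x25006 [P=0 RW=1 US=1 PS=0]
  ✗ PAGE_NOT_PRESENT  [1 reads]
#2 VA=0x2C0F846 (r,kernel):
  TLB hit vpn=0x2C0F → PA=0x33846
#3 VA=0x220A658 (r,kernel):
  L0: frame=0x2C idx=17 entry=0x36007 [P=1 RW=1 US=1 PS=0]
  L1: frame=0x36 idx=10 entry=0x37007 [P=1 RW=1 US=1 PS=0]
  ✓ 0x37658  — 2 lookups
#4 VA=0x3A00878 (r,kernel):
  L0: frame=0x2C idx=29 entry=0x68006 [P=0 RW=1 US=1 PS=0]
  ✗ PAGE_NOT_PRESENT  [1 reads]
#5 VA=0x2093A9 (r,kernel):
  L0: frame=0x2C idx=1 entry=0x3A007 [P=1 RW=1 US=1 PS=0]
  L1: frame=0x3A idx=9 entry=0x3C007 [P=1 RW=1 US=1 PS=0]
  ✓ 0x3C3A9  — 2 lookups

Access #1 fault: PAGE_NOT_PRESENT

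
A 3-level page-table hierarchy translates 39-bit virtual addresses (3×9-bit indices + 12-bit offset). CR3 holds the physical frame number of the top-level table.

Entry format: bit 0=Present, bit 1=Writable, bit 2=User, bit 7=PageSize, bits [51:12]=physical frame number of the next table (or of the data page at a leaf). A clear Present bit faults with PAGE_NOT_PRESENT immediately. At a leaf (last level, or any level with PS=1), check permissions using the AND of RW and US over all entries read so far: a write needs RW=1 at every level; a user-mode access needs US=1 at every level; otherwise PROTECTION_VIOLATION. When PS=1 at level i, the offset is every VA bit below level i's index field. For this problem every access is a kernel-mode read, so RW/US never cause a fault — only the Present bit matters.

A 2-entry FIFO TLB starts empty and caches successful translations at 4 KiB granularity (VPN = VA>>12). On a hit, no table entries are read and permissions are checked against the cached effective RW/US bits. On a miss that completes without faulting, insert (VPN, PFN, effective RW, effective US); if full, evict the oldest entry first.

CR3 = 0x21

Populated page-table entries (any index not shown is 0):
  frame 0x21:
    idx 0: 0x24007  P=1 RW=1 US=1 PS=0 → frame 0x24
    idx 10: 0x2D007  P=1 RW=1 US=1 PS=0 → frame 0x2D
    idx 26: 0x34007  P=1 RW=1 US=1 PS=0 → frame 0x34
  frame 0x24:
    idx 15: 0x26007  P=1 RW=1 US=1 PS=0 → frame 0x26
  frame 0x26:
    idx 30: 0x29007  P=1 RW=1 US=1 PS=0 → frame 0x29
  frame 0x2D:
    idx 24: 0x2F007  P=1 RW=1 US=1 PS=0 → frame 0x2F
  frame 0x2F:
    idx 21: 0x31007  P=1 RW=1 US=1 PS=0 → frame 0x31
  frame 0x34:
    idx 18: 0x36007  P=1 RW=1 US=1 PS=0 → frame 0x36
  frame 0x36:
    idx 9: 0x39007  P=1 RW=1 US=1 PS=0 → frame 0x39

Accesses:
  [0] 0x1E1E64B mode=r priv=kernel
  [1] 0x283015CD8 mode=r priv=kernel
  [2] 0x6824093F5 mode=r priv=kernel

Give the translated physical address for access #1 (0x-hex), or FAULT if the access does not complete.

Trace:
#0 VA=0x1E1E64B (r,kernel):
  L0: frame=0x21 idx=0 entry=0x24007 [P=1 RW=1 US=1 PS=0]
  L1: frame=0x24 idx=15 entry=0x26007 [P=1 RW=1 US=1 PS=0]
  L2: frame=0x26 idx=30 entry=0x29007 [P=1 RW=1 US=1 PS=0]
  → PA=0x2964B  (3 entries read)
#1 VA=0x283015CD8 (r,kernel):
  L0: frame=0x21 idx=10 entry=0x2D007 [P=1 RW=1 US=1 PS=0]
  L1: frame=0x2D idx=24 entry=0x2F007 [P=1 RW=1 US=1 PS=0]
  L2: frame=0x2F idx=21 entry=0x31007 [P=1 RW=1 US=1 PS=0]
  → PA=0x31CD8  (3 entries read)
#2 VA=0x6824093F5 (r,kernel):
  L0: frame=0x21 idx=26 entry=0x34007 [P=1 RW=1 US=1 PS=0]
  L1: frame=0x34 idx=18 entry=0x36007 [P=1 RW=1 US=1 PS=0]
  L2: frame=0x36 idx=9 entry=0x39007 [P=1 RW=1 US=1 PS=0]
  → PA=0x393F5  (3 entries read)

Access #1 PA: 0x31CD8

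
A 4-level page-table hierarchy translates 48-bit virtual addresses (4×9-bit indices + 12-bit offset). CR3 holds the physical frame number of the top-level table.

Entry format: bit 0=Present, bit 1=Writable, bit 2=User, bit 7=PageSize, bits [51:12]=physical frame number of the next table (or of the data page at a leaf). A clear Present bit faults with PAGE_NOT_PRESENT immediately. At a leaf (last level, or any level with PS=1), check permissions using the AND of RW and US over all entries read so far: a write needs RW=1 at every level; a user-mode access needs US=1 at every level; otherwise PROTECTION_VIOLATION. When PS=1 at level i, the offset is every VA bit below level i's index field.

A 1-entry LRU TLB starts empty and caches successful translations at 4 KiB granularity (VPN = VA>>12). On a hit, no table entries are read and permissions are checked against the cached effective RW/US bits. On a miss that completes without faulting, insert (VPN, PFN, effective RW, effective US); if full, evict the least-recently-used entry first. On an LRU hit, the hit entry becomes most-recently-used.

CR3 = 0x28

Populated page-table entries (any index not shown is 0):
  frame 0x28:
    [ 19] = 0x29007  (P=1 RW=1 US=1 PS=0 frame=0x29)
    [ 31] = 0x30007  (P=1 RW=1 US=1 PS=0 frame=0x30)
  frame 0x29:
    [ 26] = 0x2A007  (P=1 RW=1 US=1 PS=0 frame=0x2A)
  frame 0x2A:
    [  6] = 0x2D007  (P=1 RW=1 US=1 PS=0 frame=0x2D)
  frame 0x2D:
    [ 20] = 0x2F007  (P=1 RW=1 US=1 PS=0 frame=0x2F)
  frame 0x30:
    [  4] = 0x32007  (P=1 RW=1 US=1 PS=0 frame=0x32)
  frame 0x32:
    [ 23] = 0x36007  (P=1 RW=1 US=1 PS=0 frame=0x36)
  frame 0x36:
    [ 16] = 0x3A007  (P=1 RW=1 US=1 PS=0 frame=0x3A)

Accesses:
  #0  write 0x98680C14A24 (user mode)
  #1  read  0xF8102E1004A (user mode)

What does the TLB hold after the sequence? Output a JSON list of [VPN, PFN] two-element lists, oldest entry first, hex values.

Per-access translation:
#0 VA=0x98680C14A24 (w,user):
  L0 @0x28[19] → 0x29007  P=1,RW=1,US=1,PS=0
  L1 @0x29[26] → 0x2A007  P=1,RW=1,US=1,PS=0
  L2 @0x2A[6] → 0x2D007  P=1,RW=1,US=1,PS=0
  L3 @0x2D[20] → 0x2F007  P=1,RW=1,US=1,PS=0
  ⇒ phys 0x2FA24  [4 reads]
#1 VA=0xF8102E1004A (r,user):
  L0 @0x28[31] → 0x30007  P=1,RW=1,US=1,PS=0
  L1 @0x30[4] → 0x32007  P=1,RW=1,US=1,PS=0
  L2 @0x32[23] → 0x36007  P=1,RW=1,US=1,PS=0
  L3 @0x36[16] → 0x3A007  P=1,RW=1,US=1,PS=0
  ⇒ phys 0x3A04A  [4 reads]

TLB: [["0xF8102E10", "0x3A"]]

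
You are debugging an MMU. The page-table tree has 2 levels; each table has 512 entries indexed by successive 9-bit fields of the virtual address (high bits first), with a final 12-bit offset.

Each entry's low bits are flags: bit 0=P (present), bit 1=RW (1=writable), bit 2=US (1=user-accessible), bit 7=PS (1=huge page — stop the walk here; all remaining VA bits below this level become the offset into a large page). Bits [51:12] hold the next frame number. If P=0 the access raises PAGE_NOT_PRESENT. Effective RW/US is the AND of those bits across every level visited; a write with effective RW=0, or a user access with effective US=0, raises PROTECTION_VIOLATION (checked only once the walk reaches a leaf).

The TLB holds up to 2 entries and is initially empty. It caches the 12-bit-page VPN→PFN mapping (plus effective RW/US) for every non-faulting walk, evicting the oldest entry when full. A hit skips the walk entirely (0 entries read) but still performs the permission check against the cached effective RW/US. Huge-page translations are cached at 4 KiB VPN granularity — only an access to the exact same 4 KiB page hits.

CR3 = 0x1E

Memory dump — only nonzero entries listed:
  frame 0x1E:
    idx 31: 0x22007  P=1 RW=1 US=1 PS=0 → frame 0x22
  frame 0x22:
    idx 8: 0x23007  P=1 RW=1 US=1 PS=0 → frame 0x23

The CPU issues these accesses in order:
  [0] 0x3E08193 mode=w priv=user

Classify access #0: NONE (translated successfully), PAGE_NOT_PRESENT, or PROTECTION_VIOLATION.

Per-access translation:
#0 VA=0x3E08193 (w,user):
  lvl0: tbl 0x1E, slot 31 ⇒ 0x22007 (P1/RW1/US1/PS0)
  lvl1: tbl 0x22, slot 8 ⇒ 0x23007 (P1/RW1/US1/PS0)
  ⇒ phys 0x23193  [2 reads]

Access #0 fault: NONE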